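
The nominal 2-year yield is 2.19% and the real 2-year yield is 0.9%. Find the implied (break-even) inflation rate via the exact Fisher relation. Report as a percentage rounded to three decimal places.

(1 + π) = (1 + i)/(1 + r) = 1.02190 / 1.00900 = 1.0127849
Break-even inflation = 1.0127849 − 1 → 1.278%.

1.278%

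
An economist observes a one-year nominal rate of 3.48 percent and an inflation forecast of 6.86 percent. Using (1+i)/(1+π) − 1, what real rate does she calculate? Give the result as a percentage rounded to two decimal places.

By the Fisher identity, 1 + r = (1 + i)/(1 + π).
1 + r = 1.03480 / 1.06860 = 0.968370
r = 0.968370 − 1 = -3.1630%, i.e. -3.16%.

-3.16%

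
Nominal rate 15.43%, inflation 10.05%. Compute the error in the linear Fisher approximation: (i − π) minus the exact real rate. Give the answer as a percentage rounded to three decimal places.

Approximate: r ≈ 15.430% − 10.050% = 5.3800%
Exact: (1 + 0.1543)/(1 + 0.1005) − 1 = 4.8887%
Error = 5.3800% − 4.8887% = 0.4913% → 0.491%.

0.491%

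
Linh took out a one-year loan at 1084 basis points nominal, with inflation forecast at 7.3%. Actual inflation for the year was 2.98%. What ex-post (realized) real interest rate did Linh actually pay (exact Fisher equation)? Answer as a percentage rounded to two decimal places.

Ex-post: (1 + 0.1084)/(1 + 0.0298) − 1 = 7.6326%
So the realized real rate is 7.63%.

7.63%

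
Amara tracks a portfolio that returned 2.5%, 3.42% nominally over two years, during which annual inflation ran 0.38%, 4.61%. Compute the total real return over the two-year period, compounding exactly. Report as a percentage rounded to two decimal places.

Nominal growth factor = 1.0250 × 1.0342 = 1.060055
Price-level growth factor = 1.0038 × 1.0461 = 1.050075
Real growth factor = 1.060055 / 1.050075 = 1.009504
Total real return = 1.009504 − 1 → 0.95%.

0.95%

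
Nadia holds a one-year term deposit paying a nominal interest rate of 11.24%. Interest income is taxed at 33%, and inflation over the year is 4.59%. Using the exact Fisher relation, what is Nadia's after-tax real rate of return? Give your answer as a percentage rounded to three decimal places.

After-tax nominal return = 11.24% × (1 − 0.33) = 7.5308%.
1 + r = 1.075308 / 1.04590 = 1.028117
After-tax real rate = 1.028117 − 1 → 2.812%.

2.812%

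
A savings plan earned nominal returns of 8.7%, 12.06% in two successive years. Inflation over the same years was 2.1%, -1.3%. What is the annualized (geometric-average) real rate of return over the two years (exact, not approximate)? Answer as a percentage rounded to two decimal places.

Nominal growth factor = 1.0870 × 1.1206 = 1.21809220
Price-level growth factor = 1.0210 × 0.9870 = 1.00772700
Real growth factor = 1.21809220 / 1.00772700 = 1.20875217
Annualized real rate = 1.20875217^(1/2) − 1 = 9.9433% → 9.94%.

9.94%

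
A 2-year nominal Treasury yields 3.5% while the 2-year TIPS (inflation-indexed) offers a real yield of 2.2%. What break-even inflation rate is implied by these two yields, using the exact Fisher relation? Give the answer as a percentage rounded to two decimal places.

(1 + π) = (1 + i)/(1 + r) = 1.03500 / 1.02200 = 1.012720
Break-even inflation = 1.012720 − 1 → 1.27%.

1.27%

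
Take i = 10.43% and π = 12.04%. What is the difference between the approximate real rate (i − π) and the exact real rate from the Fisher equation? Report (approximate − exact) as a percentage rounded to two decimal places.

Approximate: r ≈ 10.430% − 12.040% = -1.6100%
Exact: (1 + 0.1043)/(1 + 0.1204) − 1 = -1.4370%
Error = -1.6100% − (-1.4370%) = -0.1730% → -0.17%.

-0.17%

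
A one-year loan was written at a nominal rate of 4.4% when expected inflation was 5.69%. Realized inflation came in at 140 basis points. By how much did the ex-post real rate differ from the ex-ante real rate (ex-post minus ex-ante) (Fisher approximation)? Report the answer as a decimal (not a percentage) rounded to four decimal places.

Ex-ante: 4.4% − 5.69% = -1.290%
Ex-post: 4.4% − 1.4% = 3.000%
Difference (ex-post − ex-ante) = 4.2900% → 0.0429.

0.0429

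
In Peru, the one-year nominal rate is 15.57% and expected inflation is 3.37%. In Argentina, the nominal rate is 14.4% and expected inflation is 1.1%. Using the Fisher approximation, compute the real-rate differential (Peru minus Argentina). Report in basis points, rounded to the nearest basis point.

-110 basis points

Peru: 15.57% − 3.37% = 12.200%
Argentina: 14.4% − 1.1% = 13.300%
Differential = -1.100% → -110 basis points.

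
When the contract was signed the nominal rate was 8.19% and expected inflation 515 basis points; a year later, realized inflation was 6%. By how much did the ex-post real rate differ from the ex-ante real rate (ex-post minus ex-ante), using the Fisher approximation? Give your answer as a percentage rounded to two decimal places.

Ex-ante: 8.19% − 5.15% = 3.040%
Ex-post: 8.19% − 6% = 2.190%
Difference (ex-post − ex-ante) = -0.8500% → -0.85%.

-0.85%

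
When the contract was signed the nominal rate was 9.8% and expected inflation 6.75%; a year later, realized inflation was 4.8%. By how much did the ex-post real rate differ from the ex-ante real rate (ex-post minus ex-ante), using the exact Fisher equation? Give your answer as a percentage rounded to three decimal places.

Ex-ante: (1 + 0.0980)/(1 + 0.0675) − 1 = 2.8571%
Ex-post: (1 + 0.0980)/(1 + 0.0480) − 1 = 4.7710%
Difference (ex-post − ex-ante) = 1.9138% → 1.914%.

1.914%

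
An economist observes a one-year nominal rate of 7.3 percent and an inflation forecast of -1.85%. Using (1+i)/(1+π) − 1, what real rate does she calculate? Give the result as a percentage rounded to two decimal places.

9.32%

By the Fisher relation, 1 + r = (1 + i)/(1 + π).
1 + r = 1.07300 / 0.98150 = 1.093225
r = 1.093225 − 1 = 9.3225%, i.e. 9.32%.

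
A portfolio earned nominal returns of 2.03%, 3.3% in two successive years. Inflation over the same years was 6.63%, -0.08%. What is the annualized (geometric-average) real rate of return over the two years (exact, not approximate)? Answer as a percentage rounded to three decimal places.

Compound the nominal returns: 1.0203 × 1.0330 = 1.05396990.
Compound inflation: 1.0663 × 0.9992 = 1.06544696.
Deflate: 1.05396990 / 1.06544696 = 0.98922794.
Annualized real rate = 0.98922794^(1/2) − 1 = -0.5401% → -0.540%.

-0.540%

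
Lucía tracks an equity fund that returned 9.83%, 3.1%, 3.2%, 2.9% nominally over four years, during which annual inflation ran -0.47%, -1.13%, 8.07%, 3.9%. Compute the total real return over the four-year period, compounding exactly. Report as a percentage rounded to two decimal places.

8.83%

Compound the nominal returns: 1.0983 × 1.0310 × 1.0320 × 1.0290 = 1.202471.
Compound inflation: 0.9953 × 0.9887 × 1.0807 × 1.0390 = 1.104941.
Deflate: 1.202471 / 1.104941 = 1.088267.
Total real return = 1.088267 − 1 → 8.83%.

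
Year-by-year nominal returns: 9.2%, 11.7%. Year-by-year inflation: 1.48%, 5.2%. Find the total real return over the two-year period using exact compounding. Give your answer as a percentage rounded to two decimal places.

14.26%

Compound the nominal returns: 1.0920 × 1.1170 = 1.219764.
Compound inflation: 1.0148 × 1.0520 = 1.067570.
Deflate: 1.219764 / 1.067570 = 1.142562.
Total real return = 1.142562 − 1 → 14.26%.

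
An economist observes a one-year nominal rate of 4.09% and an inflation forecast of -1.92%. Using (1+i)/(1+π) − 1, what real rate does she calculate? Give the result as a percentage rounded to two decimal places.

6.13%

1 + r = 1.04090 / 0.98080 = 1.061277
r = 1.061277 − 1 = 6.1277%, i.e. 6.13%.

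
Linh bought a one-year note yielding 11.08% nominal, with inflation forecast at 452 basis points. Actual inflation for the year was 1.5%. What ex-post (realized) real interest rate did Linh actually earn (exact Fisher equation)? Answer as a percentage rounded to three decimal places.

Ex-post: (1 + 0.1108)/(1 + 0.0150) − 1 = 9.4384%
So the realized real rate is 9.438%.

9.438%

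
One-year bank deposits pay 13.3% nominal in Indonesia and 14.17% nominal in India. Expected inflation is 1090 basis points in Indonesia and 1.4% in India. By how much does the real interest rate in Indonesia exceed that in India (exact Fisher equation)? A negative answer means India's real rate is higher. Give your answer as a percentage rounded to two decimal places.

Indonesia: (1 + 0.1330)/(1 + 0.1090) − 1 = 2.1641%
India: (1 + 0.1417)/(1 + 0.0140) − 1 = 12.5937%
Differential = 2.1641% − 12.5937% = -10.4296% → -10.43%.

-10.43%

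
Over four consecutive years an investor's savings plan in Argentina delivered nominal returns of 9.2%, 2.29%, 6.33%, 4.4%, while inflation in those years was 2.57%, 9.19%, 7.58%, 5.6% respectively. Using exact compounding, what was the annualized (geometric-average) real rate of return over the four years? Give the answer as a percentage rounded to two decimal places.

Nominal growth factor = 1.0920 × 1.0229 × 1.0633 × 1.0440 = 1.23997272
Price-level growth factor = 1.0257 × 1.0919 × 1.0758 × 1.0560 = 1.27232681
Real growth factor = 1.23997272 / 1.27232681 = 0.97457092
Annualized real rate = 0.97457092^(1/4) − 1 = -0.6419% → -0.64%.

-0.64%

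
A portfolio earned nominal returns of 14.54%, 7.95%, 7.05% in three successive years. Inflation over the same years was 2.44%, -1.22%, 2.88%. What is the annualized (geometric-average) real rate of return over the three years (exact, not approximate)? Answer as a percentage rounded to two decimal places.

Nominal growth factor = 1.1454 × 1.0795 × 1.0705 = 1.32362968
Price-level growth factor = 1.0244 × 0.9878 × 1.0288 = 1.04104511
Real growth factor = 1.32362968 / 1.04104511 = 1.27144316
Annualized real rate = 1.27144316^(1/3) − 1 = 8.3342% → 8.33%.

8.33%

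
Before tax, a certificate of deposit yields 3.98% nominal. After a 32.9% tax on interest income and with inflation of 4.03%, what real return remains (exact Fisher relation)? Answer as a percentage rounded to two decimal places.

-1.31%

After-tax nominal return = 3.98% × (1 − 0.329) = 2.67058%.
1 + r = 1.0267058 / 1.04030 = 0.986932
After-tax real rate = 0.986932 − 1 → -1.31%.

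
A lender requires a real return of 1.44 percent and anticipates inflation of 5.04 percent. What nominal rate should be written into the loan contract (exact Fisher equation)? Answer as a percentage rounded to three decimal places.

(1 + i) = (1 + r)(1 + π) = 1.01440 × 1.05040 = 1.06552576
i = 1.06552576 − 1, so the required nominal rate is 6.553%.

6.553%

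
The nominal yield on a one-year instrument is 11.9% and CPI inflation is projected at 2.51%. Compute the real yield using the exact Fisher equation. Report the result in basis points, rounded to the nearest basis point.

By the Fisher relation, 1 + r = (1 + i)/(1 + π).
1 + r = 1.11900 / 1.02510 = 1.091601
r = 1.091601 − 1 = 9.1601%, i.e. 916 basis points.

916 basis points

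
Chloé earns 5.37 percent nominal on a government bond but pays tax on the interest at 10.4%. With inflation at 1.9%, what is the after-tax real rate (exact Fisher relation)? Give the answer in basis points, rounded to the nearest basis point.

After-tax nominal return = 5.37% × (1 − 0.104) = 4.81152%.
1 + r = 1.0481152 / 1.01900 = 1.028572
After-tax real rate = 1.028572 − 1 → 286 basis points.

286 basis points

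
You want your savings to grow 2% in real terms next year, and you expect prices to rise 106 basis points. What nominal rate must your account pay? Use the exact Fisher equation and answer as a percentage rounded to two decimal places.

3.08%

(1 + i) = (1 + r)(1 + π) = 1.02000 × 1.01060 = 1.030812
i = 1.030812 − 1, so the required nominal rate is 3.08%.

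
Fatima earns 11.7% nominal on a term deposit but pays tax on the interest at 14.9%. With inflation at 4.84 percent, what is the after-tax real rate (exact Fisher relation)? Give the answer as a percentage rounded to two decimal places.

After-tax nominal return = 11.7% × (1 − 0.149) = 9.9567%.
1 + r = 1.099567 / 1.04840 = 1.048805
After-tax real rate = 1.048805 − 1 → 4.88%.

4.88%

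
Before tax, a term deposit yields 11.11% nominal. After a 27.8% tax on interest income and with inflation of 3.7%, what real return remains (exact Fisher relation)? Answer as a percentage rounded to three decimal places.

After-tax nominal return = 11.11% × (1 − 0.278) = 8.02142%.
1 + r = 1.0802142 / 1.03700 = 1.041672
After-tax real rate = 1.041672 − 1 → 4.167%.

4.167%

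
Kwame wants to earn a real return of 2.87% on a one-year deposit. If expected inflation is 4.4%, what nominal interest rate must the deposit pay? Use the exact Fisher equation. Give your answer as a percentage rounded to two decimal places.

(1 + i) = (1 + r)(1 + π) = 1.02870 × 1.04400 = 1.0739628
i = 1.0739628 − 1, so the required nominal rate is 7.40%.

7.40%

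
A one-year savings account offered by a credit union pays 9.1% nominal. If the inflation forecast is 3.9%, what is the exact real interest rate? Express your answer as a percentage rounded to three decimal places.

By the Fisher equation, 1 + r = (1 + i)/(1 + π).
1 + r = 1.09100 / 1.03900 = 1.050048
r = 1.050048 − 1 = 5.0048%, i.e. 5.005%.

5.005%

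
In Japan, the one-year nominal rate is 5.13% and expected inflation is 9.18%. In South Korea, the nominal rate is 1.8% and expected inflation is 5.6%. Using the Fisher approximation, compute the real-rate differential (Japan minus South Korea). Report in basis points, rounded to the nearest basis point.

Japan: 5.13% − 9.18% = -4.050%
South Korea: 1.8% − 5.6% = -3.800%
Differential = -0.250% → -25 basis points.

-25 basis points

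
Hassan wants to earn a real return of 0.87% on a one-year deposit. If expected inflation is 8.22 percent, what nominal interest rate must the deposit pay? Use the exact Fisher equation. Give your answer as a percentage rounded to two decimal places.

9.16%

(1 + i) = (1 + r)(1 + π) = 1.00870 × 1.08220 = 1.09161514
i = 1.09161514 − 1, so the required nominal rate is 9.16%.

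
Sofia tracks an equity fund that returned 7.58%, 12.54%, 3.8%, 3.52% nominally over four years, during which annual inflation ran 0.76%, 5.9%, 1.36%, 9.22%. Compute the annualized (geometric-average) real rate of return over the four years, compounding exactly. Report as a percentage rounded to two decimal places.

2.44%

Compound the nominal returns: 1.0758 × 1.1254 × 1.0380 × 1.0352 = 1.30094839.
Compound inflation: 1.0076 × 1.0590 × 1.0136 × 1.0922 = 1.18128011.
Deflate: 1.30094839 / 1.18128011 = 1.10130389.
Annualized real rate = 1.10130389^(1/4) − 1 = 2.4417% → 2.44%.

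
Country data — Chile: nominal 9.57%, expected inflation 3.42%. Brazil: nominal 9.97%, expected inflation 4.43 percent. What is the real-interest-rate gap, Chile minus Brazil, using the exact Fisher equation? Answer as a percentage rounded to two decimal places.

Chile: (1 + 0.0957)/(1 + 0.0342) − 1 = 5.9466%
Brazil: (1 + 0.0997)/(1 + 0.0443) − 1 = 5.3050%
Differential = 5.9466% − 5.3050% = 0.6416% → 0.64%.

0.64%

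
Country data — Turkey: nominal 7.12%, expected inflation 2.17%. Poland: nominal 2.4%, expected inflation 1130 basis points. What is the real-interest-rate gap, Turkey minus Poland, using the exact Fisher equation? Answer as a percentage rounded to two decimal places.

Turkey: (1 + 0.0712)/(1 + 0.0217) − 1 = 4.8449%
Poland: (1 + 0.0240)/(1 + 0.1130) − 1 = -7.9964%
Differential = 4.8449% − (-7.9964%) = 12.8413% → 12.84%.

12.84%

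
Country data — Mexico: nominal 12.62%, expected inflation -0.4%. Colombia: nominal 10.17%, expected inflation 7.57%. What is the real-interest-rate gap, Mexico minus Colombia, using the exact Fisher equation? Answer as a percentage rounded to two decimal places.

Mexico: (1 + 0.1262)/(1 − 0.0040) − 1 = 13.0723%
Colombia: (1 + 0.1017)/(1 + 0.0757) − 1 = 2.4170%
Differential = 13.0723% − 2.4170% = 10.6553% → 10.66%.

10.66%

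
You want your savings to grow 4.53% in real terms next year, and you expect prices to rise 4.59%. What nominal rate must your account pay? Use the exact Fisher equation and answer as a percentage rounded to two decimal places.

(1 + i) = (1 + r)(1 + π) = 1.04530 × 1.04590 = 1.09327927
i = 1.09327927 − 1, so the required nominal rate is 9.33%.

9.33%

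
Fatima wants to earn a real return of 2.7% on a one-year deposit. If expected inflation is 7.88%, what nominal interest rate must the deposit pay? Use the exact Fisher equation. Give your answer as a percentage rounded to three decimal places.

10.793%

(1 + i) = (1 + r)(1 + π) = 1.02700 × 1.07880 = 1.1079276
i = 1.1079276 − 1, so the required nominal rate is 10.793%.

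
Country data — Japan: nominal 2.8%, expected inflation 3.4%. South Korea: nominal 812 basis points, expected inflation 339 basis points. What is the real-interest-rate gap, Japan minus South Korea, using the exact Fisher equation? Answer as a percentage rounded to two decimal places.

-5.16%

Japan: (1 + 0.0280)/(1 + 0.0340) − 1 = -0.5803%
South Korea: (1 + 0.0812)/(1 + 0.0339) − 1 = 4.5749%
Differential = -0.5803% − 4.5749% = -5.1552% → -5.16%.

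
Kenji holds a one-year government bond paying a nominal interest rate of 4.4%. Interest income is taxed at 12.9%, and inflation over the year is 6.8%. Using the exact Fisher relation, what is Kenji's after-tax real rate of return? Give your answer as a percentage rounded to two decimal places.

-2.78%

After-tax nominal return = 4.4% × (1 − 0.129) = 3.8324%.
1 + r = 1.038324 / 1.06800 = 0.972213
After-tax real rate = 0.972213 − 1 → -2.78%.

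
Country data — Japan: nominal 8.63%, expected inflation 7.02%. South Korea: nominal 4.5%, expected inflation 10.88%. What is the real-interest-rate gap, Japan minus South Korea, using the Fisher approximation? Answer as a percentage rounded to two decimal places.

Japan: 8.63% − 7.02% = 1.610%
South Korea: 4.5% − 10.88% = -6.380%
Differential = 7.990% → 7.99%.

7.99%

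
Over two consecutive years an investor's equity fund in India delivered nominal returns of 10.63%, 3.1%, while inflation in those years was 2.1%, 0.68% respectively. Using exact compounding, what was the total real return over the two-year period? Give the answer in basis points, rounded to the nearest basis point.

Nominal growth factor = 1.1063 × 1.0310 = 1.140595
Price-level growth factor = 1.0210 × 1.0068 = 1.027943
Real growth factor = 1.140595 / 1.027943 = 1.109590
Total real return = 1.109590 − 1 → 1096 basis points.

1096 basis points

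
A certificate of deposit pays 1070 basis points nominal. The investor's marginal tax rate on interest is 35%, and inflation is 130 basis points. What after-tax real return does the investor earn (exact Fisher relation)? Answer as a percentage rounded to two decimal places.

After-tax nominal return = 10.7% × (1 − 0.35) = 6.9550%.
1 + r = 1.06955 / 1.01300 = 1.055824
After-tax real rate = 1.055824 − 1 → 5.58%.

5.58%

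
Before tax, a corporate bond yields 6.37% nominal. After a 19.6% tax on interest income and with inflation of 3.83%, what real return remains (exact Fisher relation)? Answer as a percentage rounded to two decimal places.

1.24%

After-tax nominal return = 6.37% × (1 − 0.196) = 5.12148%.
1 + r = 1.0512148 / 1.03830 = 1.012438
After-tax real rate = 1.012438 − 1 → 1.24%.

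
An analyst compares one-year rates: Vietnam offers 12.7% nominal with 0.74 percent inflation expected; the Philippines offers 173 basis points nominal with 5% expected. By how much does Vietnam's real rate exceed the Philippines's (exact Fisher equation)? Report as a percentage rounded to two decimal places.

Vietnam: (1 + 0.1270)/(1 + 0.0074) − 1 = 11.8721%
The Philippines: (1 + 0.0173)/(1 + 0.0500) − 1 = -3.1143%
Differential = 11.8721% − (-3.1143%) = 14.9864% → 14.99%.

14.99%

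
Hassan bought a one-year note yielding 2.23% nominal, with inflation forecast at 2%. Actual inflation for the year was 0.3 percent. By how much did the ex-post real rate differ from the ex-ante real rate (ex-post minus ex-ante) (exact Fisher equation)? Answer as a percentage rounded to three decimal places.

1.699%

Ex-ante: (1 + 0.0223)/(1 + 0.0200) − 1 = 0.2255%
Ex-post: (1 + 0.0223)/(1 + 0.0030) − 1 = 1.9242%
Difference (ex-post − ex-ante) = 1.6987% → 1.699%.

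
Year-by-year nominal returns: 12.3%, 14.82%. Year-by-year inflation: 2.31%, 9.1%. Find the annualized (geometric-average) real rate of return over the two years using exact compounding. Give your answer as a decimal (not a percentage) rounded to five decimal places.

Compound the nominal returns: 1.1230 × 1.1482 = 1.28942860.
Compound inflation: 1.0231 × 1.0910 = 1.11620210.
Deflate: 1.28942860 / 1.11620210 = 1.15519277.
Annualized real rate = 1.15519277^(1/2) − 1 = 7.4799% → 0.07480.

0.07480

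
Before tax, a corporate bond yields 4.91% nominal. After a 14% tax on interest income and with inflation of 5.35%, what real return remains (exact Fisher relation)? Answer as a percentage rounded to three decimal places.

-1.070%

After-tax nominal return = 4.91% × (1 − 0.14) = 4.2226%.
1 + r = 1.042226 / 1.05350 = 0.989299
After-tax real rate = 0.989299 − 1 → -1.070%.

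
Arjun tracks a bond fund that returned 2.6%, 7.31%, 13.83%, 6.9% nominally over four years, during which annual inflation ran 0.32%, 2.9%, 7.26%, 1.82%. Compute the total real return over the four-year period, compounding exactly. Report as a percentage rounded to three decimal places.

18.836%

Nominal growth factor = 1.0260 × 1.0731 × 1.1383 × 1.0690 = 1.339745
Price-level growth factor = 1.0032 × 1.0290 × 1.0726 × 1.0182 = 1.127389
Real growth factor = 1.339745 / 1.127389 = 1.188361
Total real return = 1.188361 − 1 → 18.836%.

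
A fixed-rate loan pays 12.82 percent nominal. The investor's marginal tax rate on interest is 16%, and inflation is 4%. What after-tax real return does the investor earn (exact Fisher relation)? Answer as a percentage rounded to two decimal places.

After-tax nominal return = 12.82% × (1 − 0.16) = 10.7688%.
1 + r = 1.107688 / 1.04000 = 1.065085
After-tax real rate = 1.065085 − 1 → 6.51%.

6.51%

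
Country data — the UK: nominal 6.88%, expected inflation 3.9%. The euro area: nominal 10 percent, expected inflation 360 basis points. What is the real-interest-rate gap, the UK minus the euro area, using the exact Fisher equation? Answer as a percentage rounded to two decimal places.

The UK: (1 + 0.0688)/(1 + 0.0390) − 1 = 2.8681%
The euro area: (1 + 0.1000)/(1 + 0.0360) − 1 = 6.1776%
Differential = 2.8681% − 6.1776% = -3.3095% → -3.31%.

-3.31%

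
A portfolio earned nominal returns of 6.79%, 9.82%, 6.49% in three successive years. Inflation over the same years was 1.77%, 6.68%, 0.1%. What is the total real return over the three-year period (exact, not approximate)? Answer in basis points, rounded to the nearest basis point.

Compound the nominal returns: 1.0679 × 1.0982 × 1.0649 = 1.248880.
Compound inflation: 1.0177 × 1.0668 × 1.0010 = 1.086768.
Deflate: 1.248880 / 1.086768 = 1.149169.
Total real return = 1.149169 − 1 → 1492 basis points.

1492 basis points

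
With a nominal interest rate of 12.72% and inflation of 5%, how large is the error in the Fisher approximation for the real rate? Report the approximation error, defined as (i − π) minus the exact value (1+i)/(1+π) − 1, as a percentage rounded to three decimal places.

0.368%

Approximate: r ≈ 12.720% − 5.000% = 7.7200%
Exact: (1 + 0.1272)/(1 + 0.0500) − 1 = 7.3524%
Error = 7.7200% − 7.3524% = 0.3676% → 0.368%.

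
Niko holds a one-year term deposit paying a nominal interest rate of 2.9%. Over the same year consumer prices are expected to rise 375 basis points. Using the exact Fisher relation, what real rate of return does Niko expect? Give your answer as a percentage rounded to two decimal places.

1 + r = 1.02900 / 1.03750 = 0.991807
r = 0.991807 − 1 = -0.8193%, i.e. -0.82%.

-0.82%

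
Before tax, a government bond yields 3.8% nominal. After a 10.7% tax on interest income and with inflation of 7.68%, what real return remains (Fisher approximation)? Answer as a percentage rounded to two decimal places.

-4.29%

After-tax nominal return = 3.8% × (1 − 0.107) = 3.3934%.
r ≈ 3.3934% − 7.68% → -4.29%.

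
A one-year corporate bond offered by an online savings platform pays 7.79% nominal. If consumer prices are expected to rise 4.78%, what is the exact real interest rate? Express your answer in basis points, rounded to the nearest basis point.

By the Fisher equation, 1 + r = (1 + i)/(1 + π).
1 + r = 1.07790 / 1.04780 = 1.028727
r = 1.028727 − 1 = 2.8727%, i.e. 287 basis points.

287 basis points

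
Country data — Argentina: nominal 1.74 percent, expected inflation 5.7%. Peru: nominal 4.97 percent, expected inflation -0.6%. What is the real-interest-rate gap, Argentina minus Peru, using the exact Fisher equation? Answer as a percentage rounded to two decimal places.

Argentina: (1 + 0.0174)/(1 + 0.0570) − 1 = -3.7465%
Peru: (1 + 0.0497)/(1 − 0.0060) − 1 = 5.6036%
Differential = -3.7465% − 5.6036% = -9.3501% → -9.35%.

-9.35%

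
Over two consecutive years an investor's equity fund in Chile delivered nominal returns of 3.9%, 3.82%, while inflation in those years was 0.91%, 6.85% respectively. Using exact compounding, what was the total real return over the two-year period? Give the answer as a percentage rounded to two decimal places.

Compound the nominal returns: 1.0390 × 1.0382 = 1.078690.
Compound inflation: 1.0091 × 1.0685 = 1.078223.
Deflate: 1.078690 / 1.078223 = 1.000433.
Total real return = 1.000433 − 1 → 0.04%.

0.04%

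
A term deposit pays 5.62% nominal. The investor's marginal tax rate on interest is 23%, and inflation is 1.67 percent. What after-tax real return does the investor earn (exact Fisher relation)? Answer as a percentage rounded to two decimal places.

After-tax nominal return = 5.62% × (1 − 0.23) = 4.3274%.
1 + r = 1.043274 / 1.01670 = 1.026138
After-tax real rate = 1.026138 − 1 → 2.61%.

2.61%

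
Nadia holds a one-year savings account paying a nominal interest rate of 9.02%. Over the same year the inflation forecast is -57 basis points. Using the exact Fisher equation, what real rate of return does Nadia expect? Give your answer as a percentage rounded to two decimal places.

9.64%

1 + r = 1.09020 / 0.99430 = 1.0964498
r = 1.0964498 − 1 = 9.64498%, i.e. 9.64%.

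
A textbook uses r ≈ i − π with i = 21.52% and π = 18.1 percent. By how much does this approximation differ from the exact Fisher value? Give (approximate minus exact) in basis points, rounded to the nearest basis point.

52 basis points

Approximate: r ≈ 21.520% − 18.100% = 3.4200%
Exact: (1 + 0.2152)/(1 + 0.1810) − 1 = 2.8959%
Error = 3.4200% − 2.8959% = 0.5241% → 52 basis points.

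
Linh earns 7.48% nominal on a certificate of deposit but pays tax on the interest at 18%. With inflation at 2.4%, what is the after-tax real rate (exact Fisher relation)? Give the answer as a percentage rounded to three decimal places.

After-tax nominal return = 7.48% × (1 − 0.18) = 6.1336%.
1 + r = 1.061336 / 1.02400 = 1.036461
After-tax real rate = 1.036461 − 1 → 3.646%.

3.646%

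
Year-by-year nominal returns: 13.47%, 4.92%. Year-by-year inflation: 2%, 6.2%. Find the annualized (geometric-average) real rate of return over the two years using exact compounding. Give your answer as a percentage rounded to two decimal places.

4.84%

Nominal growth factor = 1.1347 × 1.0492 = 1.19052724
Price-level growth factor = 1.0200 × 1.0620 = 1.08324000
Real growth factor = 1.19052724 / 1.08324000 = 1.09904291
Annualized real rate = 1.09904291^(1/2) − 1 = 4.8352% → 4.84%.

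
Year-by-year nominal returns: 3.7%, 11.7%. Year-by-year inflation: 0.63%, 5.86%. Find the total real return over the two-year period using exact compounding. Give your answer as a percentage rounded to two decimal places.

8.74%

Nominal growth factor = 1.0370 × 1.1170 = 1.158329
Price-level growth factor = 1.0063 × 1.0586 = 1.065269
Real growth factor = 1.158329 / 1.065269 = 1.087358
Total real return = 1.087358 − 1 → 8.74%.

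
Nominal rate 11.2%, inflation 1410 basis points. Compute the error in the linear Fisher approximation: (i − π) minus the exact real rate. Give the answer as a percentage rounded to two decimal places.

Approximate: r ≈ 11.200% − 14.100% = -2.9000%
Exact: (1 + 0.1120)/(1 + 0.1410) − 1 = -2.5416%
Error = -2.9000% − (-2.5416%) = -0.3584% → -0.36%.

-0.36%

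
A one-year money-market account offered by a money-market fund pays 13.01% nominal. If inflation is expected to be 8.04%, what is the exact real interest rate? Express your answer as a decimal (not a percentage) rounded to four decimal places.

0.0460

By the Fisher relation, 1 + r = (1 + i)/(1 + π).
1 + r = 1.13010 / 1.08040 = 1.046001
r = 1.046001 − 1 = 4.6001%, i.e. 0.0460.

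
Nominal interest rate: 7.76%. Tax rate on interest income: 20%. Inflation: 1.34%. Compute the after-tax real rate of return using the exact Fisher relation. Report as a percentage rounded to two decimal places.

After-tax nominal return = 7.76% × (1 − 0.2) = 6.2080%.
1 + r = 1.06208 / 1.01340 = 1.048036
After-tax real rate = 1.048036 − 1 → 4.80%.

4.80%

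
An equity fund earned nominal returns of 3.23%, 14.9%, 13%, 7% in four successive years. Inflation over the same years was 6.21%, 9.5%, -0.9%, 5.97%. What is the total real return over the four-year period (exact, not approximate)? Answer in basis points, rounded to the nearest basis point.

1742 basis points

Compound the nominal returns: 1.0323 × 1.1490 × 1.1300 × 1.0700 = 1.434129.
Compound inflation: 1.0621 × 1.0950 × 0.9910 × 1.0597 = 1.221339.
Deflate: 1.434129 / 1.221339 = 1.174227.
Total real return = 1.174227 − 1 → 1742 basis points.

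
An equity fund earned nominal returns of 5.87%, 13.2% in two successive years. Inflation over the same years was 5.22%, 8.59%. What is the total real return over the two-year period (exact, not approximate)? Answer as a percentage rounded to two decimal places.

4.89%

Compound the nominal returns: 1.0587 × 1.1320 = 1.198448.
Compound inflation: 1.0522 × 1.0859 = 1.142584.
Deflate: 1.198448 / 1.142584 = 1.048893.
Total real return = 1.048893 − 1 → 4.89%.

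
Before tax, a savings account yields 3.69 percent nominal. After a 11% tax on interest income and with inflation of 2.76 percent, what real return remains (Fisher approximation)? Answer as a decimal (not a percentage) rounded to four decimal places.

After-tax nominal return = 3.69% × (1 − 0.11) = 3.2841%.
r ≈ 3.2841% − 2.76% → 0.0052.

0.0052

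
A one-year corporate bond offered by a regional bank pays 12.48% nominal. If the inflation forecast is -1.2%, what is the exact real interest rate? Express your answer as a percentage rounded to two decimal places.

By the Fisher identity, 1 + r = (1 + i)/(1 + π).
1 + r = 1.12480 / 0.98800 = 1.138462
r = 1.138462 − 1 = 13.8462%, i.e. 13.85%.

13.85%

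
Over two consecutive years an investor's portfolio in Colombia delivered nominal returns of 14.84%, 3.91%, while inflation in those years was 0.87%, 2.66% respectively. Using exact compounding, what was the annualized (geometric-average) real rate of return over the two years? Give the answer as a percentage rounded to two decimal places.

7.35%

Compound the nominal returns: 1.1484 × 1.0391 = 1.19330244.
Compound inflation: 1.0087 × 1.0266 = 1.03553142.
Deflate: 1.19330244 / 1.03553142 = 1.15235754.
Annualized real rate = 1.15235754^(1/2) − 1 = 7.3479% → 7.35%.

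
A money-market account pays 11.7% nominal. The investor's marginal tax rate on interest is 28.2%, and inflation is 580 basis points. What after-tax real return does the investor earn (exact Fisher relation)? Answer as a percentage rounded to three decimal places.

2.458%

After-tax nominal return = 11.7% × (1 − 0.282) = 8.4006%.
1 + r = 1.084006 / 1.05800 = 1.024580
After-tax real rate = 1.024580 − 1 → 2.458%.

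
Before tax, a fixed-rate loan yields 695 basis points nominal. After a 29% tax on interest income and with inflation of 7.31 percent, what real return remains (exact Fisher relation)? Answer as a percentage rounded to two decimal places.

-2.21%

After-tax nominal return = 6.95% × (1 − 0.29) = 4.9345%.
1 + r = 1.049345 / 1.07310 = 0.977863
After-tax real rate = 0.977863 − 1 → -2.21%.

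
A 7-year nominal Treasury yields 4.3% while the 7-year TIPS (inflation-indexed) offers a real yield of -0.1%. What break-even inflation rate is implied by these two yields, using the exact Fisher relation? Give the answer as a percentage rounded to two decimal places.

4.40%

(1 + π) = (1 + i)/(1 + r) = 1.04300 / 0.99900 = 1.044044
Break-even inflation = 1.044044 − 1 → 4.40%.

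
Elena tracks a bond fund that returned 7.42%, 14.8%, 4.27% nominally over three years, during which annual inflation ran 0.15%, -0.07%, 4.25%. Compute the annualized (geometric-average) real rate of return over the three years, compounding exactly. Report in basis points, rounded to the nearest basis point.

Compound the nominal returns: 1.0742 × 1.1480 × 1.0427 = 1.28583845.
Compound inflation: 1.0015 × 0.9993 × 1.0425 = 1.04333291.
Deflate: 1.28583845 / 1.04333291 = 1.23243353.
Annualized real rate = 1.23243353^(1/3) − 1 = 7.2147% → 721 basis points.

721 basis points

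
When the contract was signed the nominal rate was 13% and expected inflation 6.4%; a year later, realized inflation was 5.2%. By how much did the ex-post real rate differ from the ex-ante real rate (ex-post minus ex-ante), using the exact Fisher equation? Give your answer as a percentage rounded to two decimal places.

1.21%

Ex-ante: (1 + 0.1300)/(1 + 0.0640) − 1 = 6.2030%
Ex-post: (1 + 0.1300)/(1 + 0.0520) − 1 = 7.4144%
Difference (ex-post − ex-ante) = 1.2114% → 1.21%.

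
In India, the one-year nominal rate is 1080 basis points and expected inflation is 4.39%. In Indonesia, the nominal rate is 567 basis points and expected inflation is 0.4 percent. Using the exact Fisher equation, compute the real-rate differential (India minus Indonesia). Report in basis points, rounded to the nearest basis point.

India: (1 + 0.1080)/(1 + 0.0439) − 1 = 6.1404%
Indonesia: (1 + 0.0567)/(1 + 0.0040) − 1 = 5.2490%
Differential = 6.1404% − 5.2490% = 0.8914% → 89 basis points.

89 basis points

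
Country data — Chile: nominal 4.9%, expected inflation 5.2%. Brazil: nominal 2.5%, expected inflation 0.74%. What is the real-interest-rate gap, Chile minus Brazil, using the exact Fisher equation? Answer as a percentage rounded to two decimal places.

Chile: (1 + 0.0490)/(1 + 0.0520) − 1 = -0.2852%
Brazil: (1 + 0.0250)/(1 + 0.0074) − 1 = 1.7471%
Differential = -0.2852% − 1.7471% = -2.0322% → -2.03%.

-2.03%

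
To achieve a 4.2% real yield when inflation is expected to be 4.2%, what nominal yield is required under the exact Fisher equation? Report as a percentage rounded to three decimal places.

8.576%

(1 + i) = (1 + r)(1 + π) = 1.04200 × 1.04200 = 1.085764
i = 1.085764 − 1, so the required nominal rate is 8.576%.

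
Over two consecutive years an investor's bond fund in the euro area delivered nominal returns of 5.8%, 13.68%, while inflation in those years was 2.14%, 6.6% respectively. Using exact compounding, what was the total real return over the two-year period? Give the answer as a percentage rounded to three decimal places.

Compound the nominal returns: 1.0580 × 1.1368 = 1.202734.
Compound inflation: 1.0214 × 1.0660 = 1.088812.
Deflate: 1.202734 / 1.088812 = 1.104630.
Total real return = 1.104630 − 1 → 10.463%.

10.463%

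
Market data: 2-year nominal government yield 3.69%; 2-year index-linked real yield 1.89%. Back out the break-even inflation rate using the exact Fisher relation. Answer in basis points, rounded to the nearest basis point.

(1 + π) = (1 + i)/(1 + r) = 1.03690 / 1.01890 = 1.017666
Break-even inflation = 1.017666 − 1 → 177 basis points.

177 basis points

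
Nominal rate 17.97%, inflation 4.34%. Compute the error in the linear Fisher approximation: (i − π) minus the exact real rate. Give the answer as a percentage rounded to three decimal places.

Approximate: r ≈ 17.970% − 4.340% = 13.6300%
Exact: (1 + 0.1797)/(1 + 0.0434) − 1 = 13.0631%
Error = 13.6300% − 13.0631% = 0.5669% → 0.567%.

0.567%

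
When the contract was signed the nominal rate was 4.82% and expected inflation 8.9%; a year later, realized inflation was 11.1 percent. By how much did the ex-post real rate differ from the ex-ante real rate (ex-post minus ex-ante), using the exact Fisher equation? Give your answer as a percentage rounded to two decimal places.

Ex-ante: (1 + 0.0482)/(1 + 0.0890) − 1 = -3.7466%
Ex-post: (1 + 0.0482)/(1 + 0.1110) − 1 = -5.6526%
Difference (ex-post − ex-ante) = -1.9060% → -1.91%.

-1.91%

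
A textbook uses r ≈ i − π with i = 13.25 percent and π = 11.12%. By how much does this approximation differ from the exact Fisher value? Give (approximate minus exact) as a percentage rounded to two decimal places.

Approximate: r ≈ 13.250% − 11.120% = 2.1300%
Exact: (1 + 0.1325)/(1 + 0.1112) − 1 = 1.9168%
Error = 2.1300% − 1.9168% = 0.2132% → 0.21%.

0.21%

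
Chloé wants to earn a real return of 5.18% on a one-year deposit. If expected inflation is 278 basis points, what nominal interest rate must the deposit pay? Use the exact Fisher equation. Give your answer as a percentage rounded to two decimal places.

8.10%

(1 + i) = (1 + r)(1 + π) = 1.05180 × 1.02780 = 1.08104004
i = 1.08104004 − 1, so the required nominal rate is 8.10%.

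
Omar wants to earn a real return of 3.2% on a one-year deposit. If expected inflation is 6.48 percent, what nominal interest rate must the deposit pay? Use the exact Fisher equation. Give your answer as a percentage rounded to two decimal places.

(1 + i) = (1 + r)(1 + π) = 1.03200 × 1.06480 = 1.0988736
i = 1.0988736 − 1, so the required nominal rate is 9.89%.

9.89%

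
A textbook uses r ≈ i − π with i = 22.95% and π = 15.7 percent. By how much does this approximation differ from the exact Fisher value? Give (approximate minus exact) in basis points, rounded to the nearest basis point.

98 basis points

Approximate: r ≈ 22.950% − 15.700% = 7.2500%
Exact: (1 + 0.2295)/(1 + 0.1570) − 1 = 6.2662%
Error = 7.2500% − 6.2662% = 0.9838% → 98 basis points.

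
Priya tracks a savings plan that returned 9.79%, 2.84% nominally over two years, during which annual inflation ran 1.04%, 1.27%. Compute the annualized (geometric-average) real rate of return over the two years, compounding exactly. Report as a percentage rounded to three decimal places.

Compound the nominal returns: 1.0979 × 1.0284 = 1.12908036.
Compound inflation: 1.0104 × 1.0127 = 1.02323208.
Deflate: 1.12908036 / 1.02323208 = 1.10344504.
Annualized real rate = 1.10344504^(1/2) − 1 = 5.0450% → 5.045%.

5.045%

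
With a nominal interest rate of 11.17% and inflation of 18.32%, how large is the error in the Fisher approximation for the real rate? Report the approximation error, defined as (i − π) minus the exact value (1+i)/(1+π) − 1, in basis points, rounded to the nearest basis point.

Approximate: r ≈ 11.170% − 18.320% = -7.1500%
Exact: (1 + 0.1117)/(1 + 0.1832) − 1 = -6.0429%
Error = -7.1500% − (-6.0429%) = -1.1071% → -111 basis points.

-111 basis points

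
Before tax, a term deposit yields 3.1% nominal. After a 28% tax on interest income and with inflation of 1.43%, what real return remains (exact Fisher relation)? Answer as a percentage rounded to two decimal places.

After-tax nominal return = 3.1% × (1 − 0.28) = 2.2320%.
1 + r = 1.02232 / 1.01430 = 1.007907
After-tax real rate = 1.007907 − 1 → 0.79%.

0.79%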